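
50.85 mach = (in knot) 3.366e+04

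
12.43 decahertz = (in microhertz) 1.243e+08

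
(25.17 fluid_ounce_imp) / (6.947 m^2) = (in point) 0.2918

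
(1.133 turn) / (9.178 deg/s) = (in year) 1.409e-06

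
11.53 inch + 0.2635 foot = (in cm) 37.32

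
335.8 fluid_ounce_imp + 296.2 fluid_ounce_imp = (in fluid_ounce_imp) 632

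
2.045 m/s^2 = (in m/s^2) 2.045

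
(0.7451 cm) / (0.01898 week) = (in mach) 1.906e-09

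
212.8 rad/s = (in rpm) 2032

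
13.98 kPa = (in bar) 0.1398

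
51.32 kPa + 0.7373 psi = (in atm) 0.5567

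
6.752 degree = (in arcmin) 405.1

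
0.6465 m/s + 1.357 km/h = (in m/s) 1.023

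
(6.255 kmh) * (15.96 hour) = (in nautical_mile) 53.9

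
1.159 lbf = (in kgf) 0.5257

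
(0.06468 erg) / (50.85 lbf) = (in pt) 8.106e-08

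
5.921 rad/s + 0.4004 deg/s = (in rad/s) 5.928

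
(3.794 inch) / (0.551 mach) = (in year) 1.629e-11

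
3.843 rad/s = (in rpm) 36.7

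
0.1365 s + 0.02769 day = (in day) 0.02769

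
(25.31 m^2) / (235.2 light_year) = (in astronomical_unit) 7.603e-29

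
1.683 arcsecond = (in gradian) 0.0005194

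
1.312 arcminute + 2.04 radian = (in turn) 0.3247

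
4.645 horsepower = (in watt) 3464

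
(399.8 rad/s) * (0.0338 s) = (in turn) 2.151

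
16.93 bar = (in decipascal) 1.693e+07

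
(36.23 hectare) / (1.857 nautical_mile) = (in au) 7.042e-10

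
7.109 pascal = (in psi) 0.001031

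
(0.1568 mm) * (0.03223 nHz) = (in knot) 9.824e-15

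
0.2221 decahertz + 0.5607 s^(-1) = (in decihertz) 27.82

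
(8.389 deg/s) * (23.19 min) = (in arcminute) 7.003e+05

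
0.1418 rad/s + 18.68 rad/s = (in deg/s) 1078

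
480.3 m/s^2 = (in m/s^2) 480.3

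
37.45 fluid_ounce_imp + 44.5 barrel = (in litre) 7076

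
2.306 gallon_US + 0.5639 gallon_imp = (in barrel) 0.07103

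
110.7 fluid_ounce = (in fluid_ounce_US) 110.7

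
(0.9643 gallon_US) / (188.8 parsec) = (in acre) 1.548e-25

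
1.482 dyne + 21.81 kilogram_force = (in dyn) 2.139e+07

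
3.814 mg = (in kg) 3.814e-06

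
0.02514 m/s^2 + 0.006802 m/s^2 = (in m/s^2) 0.03194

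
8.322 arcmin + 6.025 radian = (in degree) 345.3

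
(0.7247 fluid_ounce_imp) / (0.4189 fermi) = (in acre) 1.215e+07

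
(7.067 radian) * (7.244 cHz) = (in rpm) 4.889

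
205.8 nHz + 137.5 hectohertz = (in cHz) 1.375e+06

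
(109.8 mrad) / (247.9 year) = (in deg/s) 8.047e-10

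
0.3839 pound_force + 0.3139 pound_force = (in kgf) 0.3165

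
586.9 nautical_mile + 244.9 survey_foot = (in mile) 675.4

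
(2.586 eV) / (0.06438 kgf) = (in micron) 6.562e-13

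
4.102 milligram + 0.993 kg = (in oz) 35.03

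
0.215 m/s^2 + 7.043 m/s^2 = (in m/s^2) 7.258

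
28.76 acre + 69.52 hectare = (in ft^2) 8.736e+06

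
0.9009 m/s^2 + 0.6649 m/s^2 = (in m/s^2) 1.566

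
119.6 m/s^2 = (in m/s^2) 119.6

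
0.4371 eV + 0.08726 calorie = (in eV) 2.279e+18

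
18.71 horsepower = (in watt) 1.395e+04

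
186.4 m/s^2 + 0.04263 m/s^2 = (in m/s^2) 186.4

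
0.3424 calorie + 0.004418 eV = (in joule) 1.433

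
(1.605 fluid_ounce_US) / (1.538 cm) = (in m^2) 0.003086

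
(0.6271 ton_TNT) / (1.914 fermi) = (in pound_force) 3.082e+23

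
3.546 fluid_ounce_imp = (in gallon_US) 0.02662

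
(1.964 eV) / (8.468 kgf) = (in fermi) 3.789e-06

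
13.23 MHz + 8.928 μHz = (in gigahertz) 0.01323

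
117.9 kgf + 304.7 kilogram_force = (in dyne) 4.144e+08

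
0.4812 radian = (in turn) 0.07659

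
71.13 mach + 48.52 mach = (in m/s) 4.074e+04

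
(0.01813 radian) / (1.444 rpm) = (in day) 1.388e-06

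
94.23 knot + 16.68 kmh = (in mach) 0.156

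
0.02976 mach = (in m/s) 10.13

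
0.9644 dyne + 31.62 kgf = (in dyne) 3.101e+07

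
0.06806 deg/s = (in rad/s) 0.001188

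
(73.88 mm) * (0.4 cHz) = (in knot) 0.0005744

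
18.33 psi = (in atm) 1.247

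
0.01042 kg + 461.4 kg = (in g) 4.614e+05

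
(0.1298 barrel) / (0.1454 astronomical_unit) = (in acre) 2.344e-16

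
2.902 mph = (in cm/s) 129.7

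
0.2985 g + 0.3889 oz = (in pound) 0.02496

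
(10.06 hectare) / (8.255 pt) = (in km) 3.454e+04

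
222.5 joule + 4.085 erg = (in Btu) 0.2109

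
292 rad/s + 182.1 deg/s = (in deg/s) 1.691e+04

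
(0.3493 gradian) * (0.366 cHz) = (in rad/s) 2.008e-05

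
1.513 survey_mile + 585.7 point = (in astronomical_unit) 1.628e-08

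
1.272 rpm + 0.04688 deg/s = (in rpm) 1.28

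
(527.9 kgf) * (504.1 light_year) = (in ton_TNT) 5.901e+12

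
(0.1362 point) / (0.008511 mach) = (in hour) 4.606e-09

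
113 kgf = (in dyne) 1.108e+08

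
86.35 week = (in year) 1.656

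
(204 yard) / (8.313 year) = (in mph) 1.592e-06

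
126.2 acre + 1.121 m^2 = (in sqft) 5.497e+06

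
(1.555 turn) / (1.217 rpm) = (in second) 76.66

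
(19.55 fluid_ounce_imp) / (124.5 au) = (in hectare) 2.982e-21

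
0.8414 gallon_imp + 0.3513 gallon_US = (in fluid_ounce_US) 174.3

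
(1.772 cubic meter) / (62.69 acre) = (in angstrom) 6.985e+04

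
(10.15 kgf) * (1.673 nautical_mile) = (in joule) 3.084e+05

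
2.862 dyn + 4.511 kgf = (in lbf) 9.945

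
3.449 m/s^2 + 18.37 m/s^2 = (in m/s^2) 21.82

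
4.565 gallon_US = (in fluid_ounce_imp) 608.2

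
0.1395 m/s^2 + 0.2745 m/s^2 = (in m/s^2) 0.414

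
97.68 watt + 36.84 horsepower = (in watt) 2.757e+04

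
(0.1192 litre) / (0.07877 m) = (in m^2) 0.001513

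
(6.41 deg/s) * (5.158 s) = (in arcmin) 1984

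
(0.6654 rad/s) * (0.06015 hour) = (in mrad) 1.441e+05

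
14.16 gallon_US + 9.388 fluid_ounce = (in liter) 53.88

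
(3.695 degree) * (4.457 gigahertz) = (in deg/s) 1.647e+10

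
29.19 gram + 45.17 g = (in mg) 7.436e+04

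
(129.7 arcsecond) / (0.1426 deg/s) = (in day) 2.924e-06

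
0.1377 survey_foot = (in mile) 2.608e-05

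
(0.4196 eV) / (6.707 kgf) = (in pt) 2.897e-18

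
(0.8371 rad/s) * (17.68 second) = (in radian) 14.8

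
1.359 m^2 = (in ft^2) 14.63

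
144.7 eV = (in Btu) 2.197e-20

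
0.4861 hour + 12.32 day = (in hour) 296.2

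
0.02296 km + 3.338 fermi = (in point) 6.508e+04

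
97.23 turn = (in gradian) 3.889e+04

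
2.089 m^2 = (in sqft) 22.49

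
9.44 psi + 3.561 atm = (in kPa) 425.9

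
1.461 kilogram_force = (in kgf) 1.461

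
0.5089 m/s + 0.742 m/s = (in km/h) 4.503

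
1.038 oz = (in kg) 0.02943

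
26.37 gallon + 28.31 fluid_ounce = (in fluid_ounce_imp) 3543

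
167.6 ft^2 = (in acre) 0.003848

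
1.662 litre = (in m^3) 0.001662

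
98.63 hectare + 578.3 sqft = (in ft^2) 1.062e+07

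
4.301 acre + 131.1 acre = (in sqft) 5.898e+06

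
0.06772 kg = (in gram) 67.72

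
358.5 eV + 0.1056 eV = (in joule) 5.745e-17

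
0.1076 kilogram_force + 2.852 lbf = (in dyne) 1.374e+06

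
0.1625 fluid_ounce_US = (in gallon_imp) 0.001057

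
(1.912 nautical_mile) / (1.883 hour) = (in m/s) 0.5224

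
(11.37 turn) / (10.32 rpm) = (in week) 0.0001093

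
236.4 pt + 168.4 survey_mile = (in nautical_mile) 146.3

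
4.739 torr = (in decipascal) 6318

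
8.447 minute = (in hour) 0.1408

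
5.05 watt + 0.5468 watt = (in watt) 5.597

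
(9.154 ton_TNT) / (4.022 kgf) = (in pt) 2.753e+12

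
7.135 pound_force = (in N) 31.74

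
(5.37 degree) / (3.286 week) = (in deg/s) 2.702e-06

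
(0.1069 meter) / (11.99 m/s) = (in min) 0.0001486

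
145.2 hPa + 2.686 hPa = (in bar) 0.1479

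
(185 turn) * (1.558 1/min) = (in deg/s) 1729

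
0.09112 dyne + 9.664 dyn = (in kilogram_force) 9.947e-06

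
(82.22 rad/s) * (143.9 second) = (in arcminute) 4.067e+07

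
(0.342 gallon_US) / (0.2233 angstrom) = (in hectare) 5798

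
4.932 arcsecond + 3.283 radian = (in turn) 0.5225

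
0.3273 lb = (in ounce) 5.237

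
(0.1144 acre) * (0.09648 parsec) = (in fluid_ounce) 4.66e+22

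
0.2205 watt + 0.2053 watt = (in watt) 0.4258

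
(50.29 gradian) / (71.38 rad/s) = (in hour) 3.074e-06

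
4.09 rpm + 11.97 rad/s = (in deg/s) 710.4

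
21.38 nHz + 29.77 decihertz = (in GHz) 2.977e-09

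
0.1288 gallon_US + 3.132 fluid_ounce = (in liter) 0.5802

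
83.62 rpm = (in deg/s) 501.7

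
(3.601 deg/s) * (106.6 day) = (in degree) 3.317e+07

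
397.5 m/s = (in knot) 772.7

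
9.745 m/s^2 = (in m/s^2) 9.745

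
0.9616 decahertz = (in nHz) 9.616e+09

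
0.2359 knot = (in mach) 0.0003564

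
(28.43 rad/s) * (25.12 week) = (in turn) 6.874e+07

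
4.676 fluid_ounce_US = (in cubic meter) 0.0001383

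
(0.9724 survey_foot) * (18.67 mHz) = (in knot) 0.01076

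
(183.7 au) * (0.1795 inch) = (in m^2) 1.253e+11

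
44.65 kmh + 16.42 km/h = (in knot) 32.98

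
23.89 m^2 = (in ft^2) 257.1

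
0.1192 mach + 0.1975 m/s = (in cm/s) 4079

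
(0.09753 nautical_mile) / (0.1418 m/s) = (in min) 21.23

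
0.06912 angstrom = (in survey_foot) 2.268e-11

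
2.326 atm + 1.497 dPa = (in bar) 2.357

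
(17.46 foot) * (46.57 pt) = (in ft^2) 0.9411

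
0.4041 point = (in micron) 142.6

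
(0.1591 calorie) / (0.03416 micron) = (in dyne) 1.949e+12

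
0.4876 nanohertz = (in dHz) 4.876e-09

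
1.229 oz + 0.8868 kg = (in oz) 32.51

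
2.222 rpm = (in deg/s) 13.33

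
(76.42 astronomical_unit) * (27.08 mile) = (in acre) 1.231e+14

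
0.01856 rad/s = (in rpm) 0.1772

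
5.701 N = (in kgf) 0.5813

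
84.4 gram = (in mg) 8.44e+04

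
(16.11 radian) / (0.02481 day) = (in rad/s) 0.007515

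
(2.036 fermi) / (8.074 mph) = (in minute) 9.401e-18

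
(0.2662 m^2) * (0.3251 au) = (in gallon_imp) 2.848e+12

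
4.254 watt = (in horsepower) 0.005705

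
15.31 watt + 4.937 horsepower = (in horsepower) 4.958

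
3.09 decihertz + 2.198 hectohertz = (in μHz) 2.201e+08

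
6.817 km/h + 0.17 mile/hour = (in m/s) 1.97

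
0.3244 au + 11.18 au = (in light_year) 0.0001819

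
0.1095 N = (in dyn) 1.095e+04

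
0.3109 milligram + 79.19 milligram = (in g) 0.0795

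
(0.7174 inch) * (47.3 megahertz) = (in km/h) 3.103e+06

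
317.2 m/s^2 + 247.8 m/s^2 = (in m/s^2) 565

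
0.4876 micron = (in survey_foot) 1.6e-06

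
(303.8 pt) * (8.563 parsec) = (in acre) 6.998e+12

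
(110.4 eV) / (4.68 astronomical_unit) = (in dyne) 2.526e-24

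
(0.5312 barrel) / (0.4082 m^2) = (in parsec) 6.705e-18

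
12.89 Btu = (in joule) 1.36e+04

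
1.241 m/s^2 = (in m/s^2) 1.241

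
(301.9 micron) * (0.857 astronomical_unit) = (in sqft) 4.166e+08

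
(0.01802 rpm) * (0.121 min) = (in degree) 0.785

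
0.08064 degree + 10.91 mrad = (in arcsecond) 2541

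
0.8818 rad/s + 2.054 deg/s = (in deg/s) 52.58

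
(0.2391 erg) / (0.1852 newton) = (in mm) 0.0001291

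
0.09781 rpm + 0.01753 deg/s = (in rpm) 0.1007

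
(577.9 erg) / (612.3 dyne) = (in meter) 0.009438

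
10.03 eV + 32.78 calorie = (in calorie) 32.78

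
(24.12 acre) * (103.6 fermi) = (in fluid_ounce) 0.0003419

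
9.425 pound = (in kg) 4.275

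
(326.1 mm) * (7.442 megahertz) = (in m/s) 2.427e+06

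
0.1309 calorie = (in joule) 0.5477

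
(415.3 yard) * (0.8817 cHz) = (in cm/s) 334.8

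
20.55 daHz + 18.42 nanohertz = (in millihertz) 2.055e+05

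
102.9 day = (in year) 0.2819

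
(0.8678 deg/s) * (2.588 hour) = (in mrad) 1.411e+05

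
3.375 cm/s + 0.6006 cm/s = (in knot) 0.07728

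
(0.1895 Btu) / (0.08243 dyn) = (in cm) 2.425e+10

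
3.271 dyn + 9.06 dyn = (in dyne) 12.33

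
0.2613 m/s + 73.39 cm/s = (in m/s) 0.9952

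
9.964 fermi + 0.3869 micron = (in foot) 1.269e-06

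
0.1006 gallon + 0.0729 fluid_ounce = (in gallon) 0.1012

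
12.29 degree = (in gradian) 13.66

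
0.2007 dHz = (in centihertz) 2.007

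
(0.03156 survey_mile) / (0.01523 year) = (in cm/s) 0.01057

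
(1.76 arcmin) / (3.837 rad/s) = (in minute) 2.224e-06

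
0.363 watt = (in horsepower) 0.0004868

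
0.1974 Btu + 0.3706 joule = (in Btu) 0.1978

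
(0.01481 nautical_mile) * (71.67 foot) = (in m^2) 599.2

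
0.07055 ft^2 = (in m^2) 0.006554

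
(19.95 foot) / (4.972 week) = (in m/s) 2.022e-06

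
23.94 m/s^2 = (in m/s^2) 23.94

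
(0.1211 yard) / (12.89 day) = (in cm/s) 9.943e-06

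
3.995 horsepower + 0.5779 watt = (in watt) 2980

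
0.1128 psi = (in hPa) 7.777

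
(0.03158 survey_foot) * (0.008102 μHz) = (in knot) 1.516e-10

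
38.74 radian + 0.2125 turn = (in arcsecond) 8.266e+06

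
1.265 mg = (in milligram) 1.265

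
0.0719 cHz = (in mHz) 0.719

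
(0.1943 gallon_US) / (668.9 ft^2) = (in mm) 0.01184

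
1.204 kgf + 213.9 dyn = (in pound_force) 2.655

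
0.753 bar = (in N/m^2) 7.53e+04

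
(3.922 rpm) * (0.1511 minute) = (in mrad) 3724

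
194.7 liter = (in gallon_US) 51.43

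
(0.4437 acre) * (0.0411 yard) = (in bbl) 424.4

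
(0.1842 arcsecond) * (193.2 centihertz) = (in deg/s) 9.885e-05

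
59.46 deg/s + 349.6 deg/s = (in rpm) 68.18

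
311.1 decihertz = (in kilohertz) 0.03111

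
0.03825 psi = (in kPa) 0.2637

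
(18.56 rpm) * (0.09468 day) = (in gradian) 1.012e+06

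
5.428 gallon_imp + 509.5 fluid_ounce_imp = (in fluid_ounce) 1324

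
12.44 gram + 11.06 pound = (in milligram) 5.029e+06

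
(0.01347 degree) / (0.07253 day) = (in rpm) 3.582e-07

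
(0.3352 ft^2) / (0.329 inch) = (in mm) 3727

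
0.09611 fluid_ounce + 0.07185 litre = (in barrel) 0.0004698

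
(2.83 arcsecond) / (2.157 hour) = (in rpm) 1.687e-08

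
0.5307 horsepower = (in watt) 395.7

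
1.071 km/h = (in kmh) 1.071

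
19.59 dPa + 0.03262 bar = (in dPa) 3.264e+04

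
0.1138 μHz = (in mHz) 0.0001138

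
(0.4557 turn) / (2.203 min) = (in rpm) 0.2069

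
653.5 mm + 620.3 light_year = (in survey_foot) 1.925e+19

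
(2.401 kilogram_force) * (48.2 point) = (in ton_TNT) 9.569e-11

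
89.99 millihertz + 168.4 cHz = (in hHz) 0.01774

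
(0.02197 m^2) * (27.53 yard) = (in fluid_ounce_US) 1.87e+04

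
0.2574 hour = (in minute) 15.44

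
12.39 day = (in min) 1.784e+04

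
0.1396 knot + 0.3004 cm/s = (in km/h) 0.2694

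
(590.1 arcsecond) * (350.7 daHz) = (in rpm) 95.81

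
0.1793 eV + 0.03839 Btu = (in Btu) 0.03839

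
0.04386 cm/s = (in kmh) 0.001579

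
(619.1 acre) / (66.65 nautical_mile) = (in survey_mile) 0.01261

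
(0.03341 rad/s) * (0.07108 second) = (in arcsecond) 489.8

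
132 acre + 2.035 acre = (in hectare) 54.24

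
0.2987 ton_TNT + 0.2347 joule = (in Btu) 1.185e+06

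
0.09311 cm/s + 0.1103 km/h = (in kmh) 0.1137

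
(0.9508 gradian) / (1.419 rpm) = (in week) 1.662e-07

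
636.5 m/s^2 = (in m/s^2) 636.5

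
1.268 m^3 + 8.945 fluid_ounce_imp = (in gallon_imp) 279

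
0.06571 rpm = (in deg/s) 0.3943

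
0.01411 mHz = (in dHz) 0.0001411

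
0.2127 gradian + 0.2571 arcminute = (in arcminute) 11.74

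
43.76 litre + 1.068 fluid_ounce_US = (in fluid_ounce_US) 1481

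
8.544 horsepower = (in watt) 6371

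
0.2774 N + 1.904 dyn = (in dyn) 2.774e+04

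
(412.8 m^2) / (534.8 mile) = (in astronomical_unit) 3.206e-15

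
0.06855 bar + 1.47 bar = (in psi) 22.31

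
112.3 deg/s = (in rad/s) 1.96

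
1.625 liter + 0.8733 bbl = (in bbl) 0.8835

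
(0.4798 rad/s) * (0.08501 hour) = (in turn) 23.37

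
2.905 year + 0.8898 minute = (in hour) 2.545e+04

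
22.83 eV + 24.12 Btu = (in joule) 2.545e+04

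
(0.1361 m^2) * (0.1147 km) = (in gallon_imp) 3434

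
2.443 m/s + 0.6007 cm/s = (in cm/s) 244.9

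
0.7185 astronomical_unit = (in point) 3.047e+14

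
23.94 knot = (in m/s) 12.32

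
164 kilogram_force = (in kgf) 164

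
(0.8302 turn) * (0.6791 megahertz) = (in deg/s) 2.03e+08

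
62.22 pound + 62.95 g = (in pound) 62.36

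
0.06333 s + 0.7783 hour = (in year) 8.885e-05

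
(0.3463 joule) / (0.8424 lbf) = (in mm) 92.42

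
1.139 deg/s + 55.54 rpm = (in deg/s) 334.4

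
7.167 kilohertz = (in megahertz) 0.007167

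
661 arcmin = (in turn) 0.0306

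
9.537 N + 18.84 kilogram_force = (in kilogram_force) 19.81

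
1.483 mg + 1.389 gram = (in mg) 1390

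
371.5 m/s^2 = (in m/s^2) 371.5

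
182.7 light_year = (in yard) 1.89e+18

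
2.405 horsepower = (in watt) 1793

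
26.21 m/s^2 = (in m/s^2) 26.21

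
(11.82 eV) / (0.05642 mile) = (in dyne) 2.086e-15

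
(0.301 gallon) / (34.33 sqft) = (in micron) 357.3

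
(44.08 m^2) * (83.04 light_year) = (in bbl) 2.178e+20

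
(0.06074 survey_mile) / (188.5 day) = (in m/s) 6.002e-06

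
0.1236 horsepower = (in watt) 92.17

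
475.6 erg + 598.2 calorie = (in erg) 2.503e+10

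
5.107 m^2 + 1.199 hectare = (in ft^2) 1.291e+05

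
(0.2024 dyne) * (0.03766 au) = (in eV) 7.117e+22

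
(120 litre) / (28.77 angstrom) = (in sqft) 4.49e+08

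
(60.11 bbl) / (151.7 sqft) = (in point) 1922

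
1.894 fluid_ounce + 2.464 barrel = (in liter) 391.8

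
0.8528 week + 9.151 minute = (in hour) 143.4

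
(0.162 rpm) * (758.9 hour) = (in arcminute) 1.593e+08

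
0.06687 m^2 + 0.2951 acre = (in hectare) 0.1194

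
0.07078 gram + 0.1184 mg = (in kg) 7.09e-05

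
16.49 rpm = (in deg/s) 98.94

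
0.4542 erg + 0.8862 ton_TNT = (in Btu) 3.514e+06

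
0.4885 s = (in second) 0.4885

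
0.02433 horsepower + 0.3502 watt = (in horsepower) 0.0248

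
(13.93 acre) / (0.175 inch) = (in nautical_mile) 6848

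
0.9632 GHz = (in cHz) 9.632e+10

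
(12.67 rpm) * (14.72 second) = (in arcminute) 6.714e+04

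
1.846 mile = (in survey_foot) 9747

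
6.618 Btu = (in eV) 4.358e+22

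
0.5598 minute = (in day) 0.0003887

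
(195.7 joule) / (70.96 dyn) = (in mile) 171.4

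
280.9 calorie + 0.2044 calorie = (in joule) 1176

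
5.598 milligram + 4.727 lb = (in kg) 2.144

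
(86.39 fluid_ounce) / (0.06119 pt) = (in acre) 0.02925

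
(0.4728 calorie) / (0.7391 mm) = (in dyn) 2.676e+08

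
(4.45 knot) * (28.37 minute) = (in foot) 1.278e+04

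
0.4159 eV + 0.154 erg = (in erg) 0.154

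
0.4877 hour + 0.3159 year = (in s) 9.964e+06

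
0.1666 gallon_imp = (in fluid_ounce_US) 25.61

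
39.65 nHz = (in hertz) 3.965e-08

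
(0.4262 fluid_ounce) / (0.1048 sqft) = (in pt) 3.67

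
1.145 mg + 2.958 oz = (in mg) 8.386e+04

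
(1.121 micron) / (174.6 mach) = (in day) 2.182e-16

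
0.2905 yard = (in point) 753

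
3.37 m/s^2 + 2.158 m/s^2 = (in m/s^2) 5.528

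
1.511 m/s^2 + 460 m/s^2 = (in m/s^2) 461.5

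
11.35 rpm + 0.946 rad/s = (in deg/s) 122.3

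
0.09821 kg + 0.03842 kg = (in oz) 4.819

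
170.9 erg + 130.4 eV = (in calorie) 4.085e-06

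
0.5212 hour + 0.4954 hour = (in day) 0.04236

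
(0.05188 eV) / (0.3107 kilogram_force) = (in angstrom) 2.728e-11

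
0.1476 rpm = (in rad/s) 0.01546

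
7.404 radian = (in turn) 1.178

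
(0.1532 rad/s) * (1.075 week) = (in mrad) 9.96e+07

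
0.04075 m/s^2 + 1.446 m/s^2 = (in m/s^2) 1.487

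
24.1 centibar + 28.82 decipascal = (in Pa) 2.41e+04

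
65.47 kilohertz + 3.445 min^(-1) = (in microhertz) 6.547e+10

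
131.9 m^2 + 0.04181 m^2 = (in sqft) 1420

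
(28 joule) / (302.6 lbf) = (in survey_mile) 1.293e-05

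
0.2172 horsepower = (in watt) 162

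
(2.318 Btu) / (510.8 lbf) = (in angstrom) 1.076e+10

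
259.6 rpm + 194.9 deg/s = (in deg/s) 1752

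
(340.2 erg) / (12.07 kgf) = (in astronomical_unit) 1.921e-18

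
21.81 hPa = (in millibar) 21.81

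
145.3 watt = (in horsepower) 0.1949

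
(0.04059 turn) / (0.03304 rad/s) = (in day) 8.934e-05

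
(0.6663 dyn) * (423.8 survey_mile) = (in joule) 4.544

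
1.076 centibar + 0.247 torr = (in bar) 0.01109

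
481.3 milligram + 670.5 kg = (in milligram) 6.705e+08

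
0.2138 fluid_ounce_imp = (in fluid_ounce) 0.2054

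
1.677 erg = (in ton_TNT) 4.008e-17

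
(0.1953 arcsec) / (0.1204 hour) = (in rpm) 2.086e-08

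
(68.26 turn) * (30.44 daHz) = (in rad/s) 1.306e+05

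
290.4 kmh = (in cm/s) 8067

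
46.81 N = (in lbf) 10.52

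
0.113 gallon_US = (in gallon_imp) 0.09409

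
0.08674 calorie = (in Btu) 0.000344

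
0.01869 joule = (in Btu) 1.771e-05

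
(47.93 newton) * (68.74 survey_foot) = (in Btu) 0.9518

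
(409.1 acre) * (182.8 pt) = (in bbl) 6.715e+05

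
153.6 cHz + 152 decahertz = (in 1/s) 1522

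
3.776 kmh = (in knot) 2.039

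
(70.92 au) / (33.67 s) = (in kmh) 1.134e+12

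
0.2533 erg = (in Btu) 2.401e-11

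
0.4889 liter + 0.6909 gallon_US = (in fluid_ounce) 105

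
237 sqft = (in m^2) 22.02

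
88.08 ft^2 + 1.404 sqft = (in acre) 0.002054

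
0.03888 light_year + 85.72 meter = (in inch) 1.448e+16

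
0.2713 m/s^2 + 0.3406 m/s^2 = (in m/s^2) 0.6119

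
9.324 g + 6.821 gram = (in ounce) 0.5695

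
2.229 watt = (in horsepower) 0.002989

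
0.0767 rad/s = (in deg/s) 4.395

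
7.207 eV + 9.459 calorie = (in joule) 39.58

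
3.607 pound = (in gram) 1636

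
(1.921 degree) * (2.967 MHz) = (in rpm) 9.499e+05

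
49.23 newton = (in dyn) 4.923e+06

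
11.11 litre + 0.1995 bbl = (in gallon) 11.31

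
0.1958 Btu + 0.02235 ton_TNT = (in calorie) 2.235e+07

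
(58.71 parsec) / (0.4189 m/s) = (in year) 1.371e+11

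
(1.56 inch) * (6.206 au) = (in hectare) 3.679e+06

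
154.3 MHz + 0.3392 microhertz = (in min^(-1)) 9.258e+09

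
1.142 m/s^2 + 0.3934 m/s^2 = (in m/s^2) 1.535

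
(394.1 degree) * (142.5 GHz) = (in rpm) 9.36e+12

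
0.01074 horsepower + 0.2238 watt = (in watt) 8.233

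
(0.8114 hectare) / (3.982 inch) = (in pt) 2.274e+08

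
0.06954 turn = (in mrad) 436.9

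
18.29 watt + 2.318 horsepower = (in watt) 1747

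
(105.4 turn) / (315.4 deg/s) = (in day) 0.001392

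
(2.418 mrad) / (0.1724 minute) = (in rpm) 0.002232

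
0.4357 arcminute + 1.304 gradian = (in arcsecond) 4251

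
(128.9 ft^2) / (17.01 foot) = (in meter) 2.31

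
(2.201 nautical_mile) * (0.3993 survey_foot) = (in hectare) 0.04961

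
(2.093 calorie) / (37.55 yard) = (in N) 0.255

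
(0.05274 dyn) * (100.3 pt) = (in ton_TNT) 4.46e-18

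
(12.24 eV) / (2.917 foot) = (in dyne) 2.206e-13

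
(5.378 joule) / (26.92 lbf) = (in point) 127.3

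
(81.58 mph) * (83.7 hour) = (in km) 1.099e+04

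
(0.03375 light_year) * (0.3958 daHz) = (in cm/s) 1.264e+17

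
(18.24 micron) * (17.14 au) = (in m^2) 4.677e+07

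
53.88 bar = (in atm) 53.18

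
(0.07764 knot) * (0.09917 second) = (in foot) 0.013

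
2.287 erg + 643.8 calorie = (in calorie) 643.8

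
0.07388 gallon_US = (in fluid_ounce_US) 9.457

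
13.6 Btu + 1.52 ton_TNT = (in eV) 3.969e+28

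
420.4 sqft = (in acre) 0.009651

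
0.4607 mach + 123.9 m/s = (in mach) 0.8246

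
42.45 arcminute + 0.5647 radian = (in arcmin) 1984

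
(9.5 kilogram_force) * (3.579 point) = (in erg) 1.176e+06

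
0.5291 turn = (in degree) 190.5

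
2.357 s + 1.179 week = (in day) 8.253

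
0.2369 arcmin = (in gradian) 0.004387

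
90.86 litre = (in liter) 90.86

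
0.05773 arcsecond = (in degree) 1.604e-05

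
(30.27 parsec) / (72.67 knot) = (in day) 2.892e+11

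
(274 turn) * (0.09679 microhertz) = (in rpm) 0.001591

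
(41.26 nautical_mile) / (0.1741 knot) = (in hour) 237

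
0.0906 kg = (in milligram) 9.06e+04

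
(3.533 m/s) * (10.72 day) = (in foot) 1.074e+07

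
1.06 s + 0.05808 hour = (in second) 210.1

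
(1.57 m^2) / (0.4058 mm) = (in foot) 1.269e+04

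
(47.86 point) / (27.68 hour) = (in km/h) 6.1e-07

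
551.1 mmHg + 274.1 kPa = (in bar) 3.476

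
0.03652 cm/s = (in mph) 0.0008169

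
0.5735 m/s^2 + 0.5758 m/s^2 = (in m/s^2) 1.149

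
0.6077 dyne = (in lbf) 1.366e-06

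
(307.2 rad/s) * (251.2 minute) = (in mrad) 4.63e+09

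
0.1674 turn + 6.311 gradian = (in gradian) 73.27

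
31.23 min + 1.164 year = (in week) 60.7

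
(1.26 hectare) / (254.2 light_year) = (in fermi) 5.239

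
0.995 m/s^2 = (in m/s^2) 0.995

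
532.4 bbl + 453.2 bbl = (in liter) 1.567e+05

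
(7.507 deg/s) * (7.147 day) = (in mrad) 8.091e+07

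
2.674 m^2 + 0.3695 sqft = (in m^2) 2.708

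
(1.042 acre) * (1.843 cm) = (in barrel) 488.8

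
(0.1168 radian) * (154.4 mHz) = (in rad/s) 0.01803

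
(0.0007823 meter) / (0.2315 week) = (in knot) 1.086e-08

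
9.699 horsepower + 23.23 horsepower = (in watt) 2.456e+04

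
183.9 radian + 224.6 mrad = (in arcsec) 3.798e+07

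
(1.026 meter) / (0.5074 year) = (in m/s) 6.412e-08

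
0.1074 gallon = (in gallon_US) 0.1074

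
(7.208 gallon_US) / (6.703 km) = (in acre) 1.006e-09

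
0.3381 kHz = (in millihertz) 3.381e+05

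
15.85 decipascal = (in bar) 1.585e-05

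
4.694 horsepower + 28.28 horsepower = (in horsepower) 32.97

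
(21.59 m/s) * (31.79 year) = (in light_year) 2.288e-06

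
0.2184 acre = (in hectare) 0.08838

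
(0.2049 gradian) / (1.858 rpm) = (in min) 0.0002757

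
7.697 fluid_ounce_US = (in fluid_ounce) 7.697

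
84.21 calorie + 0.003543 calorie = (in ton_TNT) 8.421e-08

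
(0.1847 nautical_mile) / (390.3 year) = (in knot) 5.402e-08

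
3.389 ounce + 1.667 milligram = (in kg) 0.09608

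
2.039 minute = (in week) 0.0002023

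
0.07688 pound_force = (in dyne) 3.42e+04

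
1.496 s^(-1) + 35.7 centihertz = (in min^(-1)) 111.2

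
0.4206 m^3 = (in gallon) 111.1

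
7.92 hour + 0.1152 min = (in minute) 475.3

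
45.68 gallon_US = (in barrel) 1.088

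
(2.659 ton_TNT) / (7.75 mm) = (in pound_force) 3.227e+11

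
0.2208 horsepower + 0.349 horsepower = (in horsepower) 0.5698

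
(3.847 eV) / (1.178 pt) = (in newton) 1.483e-15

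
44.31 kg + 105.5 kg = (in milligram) 1.498e+08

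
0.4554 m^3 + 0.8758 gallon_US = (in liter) 458.7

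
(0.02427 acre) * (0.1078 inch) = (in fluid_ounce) 9094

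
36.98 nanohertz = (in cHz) 3.698e-06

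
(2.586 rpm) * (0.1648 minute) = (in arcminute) 9205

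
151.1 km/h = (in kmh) 151.1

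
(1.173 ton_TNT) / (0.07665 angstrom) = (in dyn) 6.403e+25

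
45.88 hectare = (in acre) 113.4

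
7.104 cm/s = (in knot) 0.1381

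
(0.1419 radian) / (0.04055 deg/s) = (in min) 3.342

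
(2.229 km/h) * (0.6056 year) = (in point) 3.352e+10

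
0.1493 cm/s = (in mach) 4.385e-06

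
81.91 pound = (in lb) 81.91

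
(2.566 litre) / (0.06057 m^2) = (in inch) 1.668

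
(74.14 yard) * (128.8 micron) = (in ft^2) 0.09399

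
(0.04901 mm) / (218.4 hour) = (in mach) 1.831e-13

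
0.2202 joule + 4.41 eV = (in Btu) 0.0002087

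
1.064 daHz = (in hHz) 0.1064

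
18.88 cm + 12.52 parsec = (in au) 2.582e+06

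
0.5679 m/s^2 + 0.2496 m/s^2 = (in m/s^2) 0.8175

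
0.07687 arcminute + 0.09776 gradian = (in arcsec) 321.4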